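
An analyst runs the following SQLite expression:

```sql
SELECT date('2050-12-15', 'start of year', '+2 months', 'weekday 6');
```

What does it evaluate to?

2050-03-05

`start of year` rewinds 2050-12-15 to 2050-01-01.
Adding +2 months to 2050-01-01 gives 2050-03-01.
`weekday 6` advances to the next Saturday; 2050-03-01 is a Tuesday, so it moves forward to 2050-03-05.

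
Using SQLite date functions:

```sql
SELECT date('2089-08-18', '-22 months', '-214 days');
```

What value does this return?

2087-03-18

Adding -22 months to 2089-08-18 gives 2087-10-18.
Applying '-214 days' to 2087-10-18: counting 214 days back gives 2087-03-18.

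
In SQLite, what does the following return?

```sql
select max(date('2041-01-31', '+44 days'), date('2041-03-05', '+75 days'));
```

2041-05-19

date('2041-01-31', '+44 days') → 2041-03-16.
date('2041-03-05', '+75 days') → 2041-05-19.
Later of the two is 2041-05-19.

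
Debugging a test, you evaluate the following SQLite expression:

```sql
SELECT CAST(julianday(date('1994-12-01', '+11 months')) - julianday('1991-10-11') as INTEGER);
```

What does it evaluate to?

1482

Adding +11 months to 1994-12-01 gives 1995-11-01.
20 days remain in October 1991 after the 11th (31 − 11).
Full months from November 1991 through October 1995 contribute their day counts.
Then 1 day into November 1995.
Total: 20 + 30 + 31 + 31 + 29 + 31 + 30 + 31 + 30 + 31 + 31 + 30 + 31 + 30 + 31 + 31 + 28 + 31 + 30 + 31 + 30 + 31 + 31 + 30 + 31 + 30 + 31 + 31 + 28 + 31 + 30 + 31 + 30 + 31 + 31 + 30 + 31 + 30 + 31 + 31 + 28 + 31 + 30 + 31 + 30 + 31 + 31 + 30 + 31 + 1 = 1482.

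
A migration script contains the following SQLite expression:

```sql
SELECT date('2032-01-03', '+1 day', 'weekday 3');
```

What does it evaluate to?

Advancing 1 more day within January lands on 2032-01-04.
`weekday 3` advances to the next Wednesday; 2032-01-04 is a Sunday, so it moves forward to 2032-01-07.

2032-01-07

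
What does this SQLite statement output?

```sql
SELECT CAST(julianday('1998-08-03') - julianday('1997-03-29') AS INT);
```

2 days remain in March 1997 after the 29th (31 − 29).
Full months from April 1997 through July 1998 contribute their day counts.
Then 3 days into August 1998.
Total: 2 + 30 + 31 + 30 + 31 + 31 + 30 + 31 + 30 + 31 + 31 + 28 + 31 + 30 + 31 + 30 + 31 + 3 = 492.

492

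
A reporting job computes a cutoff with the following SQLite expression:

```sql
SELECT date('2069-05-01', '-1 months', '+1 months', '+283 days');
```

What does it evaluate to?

2070-02-08

Adding -1 month to 2069-05-01 gives 2069-04-01.
Adding +1 month to 2069-04-01 gives 2069-05-01.
Applying '+283 days' to 2069-05-01: counting 283 days forward gives 2070-02-08.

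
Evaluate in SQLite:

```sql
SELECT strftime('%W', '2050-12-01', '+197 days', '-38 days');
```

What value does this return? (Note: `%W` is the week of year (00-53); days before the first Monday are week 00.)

19

First apply '+197 days', '-38 days': 2050-12-01 → 2051-05-09.
2051-05-09 is a Tuesday. SQLite's %W counts Mondays since the year started; the result is 19.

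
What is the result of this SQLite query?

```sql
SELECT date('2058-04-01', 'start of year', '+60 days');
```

2058-03-02

`start of year` rewinds 2058-04-01 to 2058-01-01.
Applying '+60 days' to 2058-01-01: counting 60 days forward gives 2058-03-02.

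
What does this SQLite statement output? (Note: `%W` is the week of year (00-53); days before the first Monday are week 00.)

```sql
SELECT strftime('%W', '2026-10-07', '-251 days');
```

04

First apply '-251 days': 2026-10-07 → 2026-01-29.
2026-01-29 is a Thursday. SQLite's %W counts Mondays since the year started; the result is 04.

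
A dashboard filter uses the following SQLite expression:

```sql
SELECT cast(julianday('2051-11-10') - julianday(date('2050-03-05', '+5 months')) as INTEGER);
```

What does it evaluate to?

Adding +5 months to 2050-03-05 gives 2050-08-05.
26 days remain in August 2050 after the 5th (31 − 5).
Full months from September 2050 through October 2051 contribute their day counts.
Then 10 days into November 2051.
Total: 26 + 30 + 31 + 30 + 31 + 31 + 28 + 31 + 30 + 31 + 30 + 31 + 31 + 30 + 31 + 10 = 462.

462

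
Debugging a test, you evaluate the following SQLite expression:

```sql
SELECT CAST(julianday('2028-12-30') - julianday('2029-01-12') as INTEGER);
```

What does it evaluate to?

-13

1 day remains in December 2028 after the 30th (31 − 30).
Then 12 days into January 2029.
Total: 1 + 12 = 13.
The subtraction is earlier − later, so the result is −13 → -13.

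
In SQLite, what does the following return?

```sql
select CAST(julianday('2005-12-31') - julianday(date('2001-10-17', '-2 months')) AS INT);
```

Adding -2 months to 2001-10-17 gives 2001-08-17.
14 days remain in August 2001 after the 17th (31 − 17).
Full months from September 2001 through November 2005 contribute their day counts.
Then 31 days into December 2005.
Total: 14 + 30 + 31 + 30 + 31 + 31 + 28 + 31 + 30 + 31 + 30 + 31 + 31 + 30 + 31 + 30 + 31 + 31 + 28 + 31 + 30 + 31 + 30 + 31 + 31 + 30 + 31 + 30 + 31 + 31 + 29 + 31 + 30 + 31 + 30 + 31 + 31 + 30 + 31 + 30 + 31 + 31 + 28 + 31 + 30 + 31 + 30 + 31 + 31 + 30 + 31 + 30 + 31 = 1597.

1597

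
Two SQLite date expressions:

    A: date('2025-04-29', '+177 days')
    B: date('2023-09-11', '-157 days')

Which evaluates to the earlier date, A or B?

B

A = 2025-10-23.
B = 2023-04-07.
B is earlier.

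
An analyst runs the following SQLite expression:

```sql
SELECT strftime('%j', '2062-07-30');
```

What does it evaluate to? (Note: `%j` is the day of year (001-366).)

Day-of-year for 2062-07-30: days since 2062-01-01 inclusive = 211, zero-padded to 211.

211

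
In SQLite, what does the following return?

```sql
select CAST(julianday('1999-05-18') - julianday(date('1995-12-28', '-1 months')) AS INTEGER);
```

Adding -1 month to 1995-12-28 gives 1995-11-28.
2 days remain in November 1995 after the 28th (30 − 28).
Full months from December 1995 through April 1999 contribute their day counts.
Then 18 days into May 1999.
Total: 2 + 31 + 31 + 29 + 31 + 30 + 31 + 30 + 31 + 31 + 30 + 31 + 30 + 31 + 31 + 28 + 31 + 30 + 31 + 30 + 31 + 31 + 30 + 31 + 30 + 31 + 31 + 28 + 31 + 30 + 31 + 30 + 31 + 31 + 30 + 31 + 30 + 31 + 31 + 28 + 31 + 30 + 18 = 1267.

1267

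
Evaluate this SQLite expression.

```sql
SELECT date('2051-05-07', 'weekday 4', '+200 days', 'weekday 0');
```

`weekday 4` advances to the next Thursday; 2051-05-07 is a Sunday, so it moves forward to 2051-05-11.
Applying '+200 days' to 2051-05-11: counting 200 days forward gives 2051-11-27.
`weekday 0` advances to the next Sunday; 2051-11-27 is a Monday, so it moves forward to 2051-12-03.

2051-12-03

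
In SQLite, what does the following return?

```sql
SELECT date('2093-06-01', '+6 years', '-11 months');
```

Adding +6 years to 2093-06-01 gives 2099-06-01.
Adding -11 months to 2099-06-01 gives 2098-07-01.

2098-07-01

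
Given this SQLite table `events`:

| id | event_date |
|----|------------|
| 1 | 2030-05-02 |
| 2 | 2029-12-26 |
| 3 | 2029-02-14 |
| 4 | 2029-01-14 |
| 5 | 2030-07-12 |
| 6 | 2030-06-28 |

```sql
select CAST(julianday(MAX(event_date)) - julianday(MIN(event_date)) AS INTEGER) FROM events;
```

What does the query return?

544

MIN = 2029-01-14, MAX = 2030-07-12.
17 days remain in January 2029 after the 14th (31 − 14).
Full months from February 2029 through June 2030 contribute their day counts.
Then 12 days into July 2030.
Total: 17 + 28 + 31 + 30 + 31 + 30 + 31 + 31 + 30 + 31 + 30 + 31 + 31 + 28 + 31 + 30 + 31 + 30 + 12 = 544.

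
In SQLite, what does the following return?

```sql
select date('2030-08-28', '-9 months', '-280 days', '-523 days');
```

Adding -9 months to 2030-08-28 gives 2029-11-28.
Applying '-280 days' to 2029-11-28: counting 280 days back gives 2029-02-21.
Applying '-523 days' to 2029-02-21: counting 523 days back gives 2027-09-17.

2027-09-17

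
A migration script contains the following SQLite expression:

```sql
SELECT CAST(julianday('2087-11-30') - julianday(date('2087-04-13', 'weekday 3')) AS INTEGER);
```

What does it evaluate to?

228

`weekday 3` advances to the next Wednesday; 2087-04-13 is a Sunday, so it moves forward to 2087-04-16.
14 days remain in April 2087 after the 16th (30 − 16).
Full months from May 2087 through October 2087 contribute their day counts.
Then 30 days into November 2087.
Total: 14 + 31 + 30 + 31 + 31 + 30 + 31 + 30 = 228.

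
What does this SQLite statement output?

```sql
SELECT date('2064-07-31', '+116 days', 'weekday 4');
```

Applying '+116 days' to 2064-07-31: counting 116 days forward gives 2064-11-24.
`weekday 4` advances to the next Thursday; 2064-11-24 is a Monday, so it moves forward to 2064-11-27.

2064-11-27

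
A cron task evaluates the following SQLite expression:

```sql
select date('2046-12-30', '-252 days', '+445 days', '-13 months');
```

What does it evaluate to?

Applying '-252 days' to 2046-12-30: counting 252 days back gives 2046-04-22.
Applying '+445 days' to 2046-04-22: counting 445 days forward gives 2047-07-11.
Adding -13 months to 2047-07-11 gives 2046-06-11.

2046-06-11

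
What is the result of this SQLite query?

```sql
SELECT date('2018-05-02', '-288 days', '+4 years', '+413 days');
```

2022-09-04

Applying '-288 days' to 2018-05-02: counting 288 days back gives 2017-07-18.
Adding +4 years to 2017-07-18 gives 2021-07-18.
Applying '+413 days' to 2021-07-18: counting 413 days forward gives 2022-09-04.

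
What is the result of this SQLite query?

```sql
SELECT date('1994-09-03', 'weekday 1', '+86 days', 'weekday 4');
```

1994-12-01

`weekday 1` advances to the next Monday; 1994-09-03 is a Saturday, so it moves forward to 1994-09-05.
Applying '+86 days' to 1994-09-05: counting 86 days forward gives 1994-11-30.
`weekday 4` advances to the next Thursday; 1994-11-30 is a Wednesday, so it moves forward to 1994-12-01.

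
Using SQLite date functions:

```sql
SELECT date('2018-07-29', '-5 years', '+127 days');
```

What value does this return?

2013-12-03

Adding -5 years to 2018-07-29 gives 2013-07-29.
Applying '+127 days' to 2013-07-29: counting 127 days forward gives 2013-12-03.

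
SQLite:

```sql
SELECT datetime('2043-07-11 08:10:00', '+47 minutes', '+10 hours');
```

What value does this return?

+47 minutes from 2043-07-11 08:10:00 is 2043-07-11 08:57:00.
+10 hours from 2043-07-11 08:57:00 is 2043-07-11 18:57:00.

2043-07-11 18:57:00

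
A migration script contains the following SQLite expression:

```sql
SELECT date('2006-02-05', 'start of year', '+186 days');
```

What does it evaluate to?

`start of year` rewinds 2006-02-05 to 2006-01-01.
Applying '+186 days' to 2006-01-01: counting 186 days forward gives 2006-07-06.

2006-07-06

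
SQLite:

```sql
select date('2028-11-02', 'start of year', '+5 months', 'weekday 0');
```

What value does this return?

2028-06-04

`start of year` rewinds 2028-11-02 to 2028-01-01.
Adding +5 months to 2028-01-01 gives 2028-06-01.
`weekday 0` advances to the next Sunday; 2028-06-01 is a Thursday, so it moves forward to 2028-06-04.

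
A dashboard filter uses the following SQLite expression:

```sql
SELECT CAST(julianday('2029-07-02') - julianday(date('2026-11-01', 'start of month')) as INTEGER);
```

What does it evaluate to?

`start of month` rewinds 2026-11-01 to 2026-11-01.
29 days remain in November 2026 after the 1st (30 − 1).
Full months from December 2026 through June 2029 contribute their day counts.
Then 2 days into July 2029.
Total: 29 + 31 + 31 + 28 + 31 + 30 + 31 + 30 + 31 + 31 + 30 + 31 + 30 + 31 + 31 + 29 + 31 + 30 + 31 + 30 + 31 + 31 + 30 + 31 + 30 + 31 + 31 + 28 + 31 + 30 + 31 + 30 + 2 = 974.

974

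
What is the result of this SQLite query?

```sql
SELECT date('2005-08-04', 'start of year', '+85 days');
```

2005-03-27

`start of year` rewinds 2005-08-04 to 2005-01-01.
Applying '+85 days' to 2005-01-01: counting 85 days forward gives 2005-03-27.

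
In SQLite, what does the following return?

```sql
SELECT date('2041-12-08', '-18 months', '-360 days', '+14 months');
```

2040-08-14

Adding -18 months to 2041-12-08 gives 2040-06-08.
Applying '-360 days' to 2040-06-08: counting 360 days back gives 2039-06-14.
Adding +14 months to 2039-06-14 gives 2040-08-14.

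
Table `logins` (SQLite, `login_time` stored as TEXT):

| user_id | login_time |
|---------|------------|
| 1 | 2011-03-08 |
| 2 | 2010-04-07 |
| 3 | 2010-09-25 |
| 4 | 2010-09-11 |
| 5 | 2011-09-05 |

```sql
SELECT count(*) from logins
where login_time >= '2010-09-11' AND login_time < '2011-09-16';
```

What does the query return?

4

Rows in [2010-09-11, 2011-09-16): 2011-03-08, 2010-09-25, 2010-09-11, 2011-09-05 → 4 rows.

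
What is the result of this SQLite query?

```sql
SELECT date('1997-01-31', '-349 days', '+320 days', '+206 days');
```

1997-07-27

Applying '-349 days' to 1997-01-31: counting 349 days back gives 1996-02-17.
Applying '+320 days' to 1996-02-17: counting 320 days forward gives 1997-01-02.
Applying '+206 days' to 1997-01-02: counting 206 days forward gives 1997-07-27.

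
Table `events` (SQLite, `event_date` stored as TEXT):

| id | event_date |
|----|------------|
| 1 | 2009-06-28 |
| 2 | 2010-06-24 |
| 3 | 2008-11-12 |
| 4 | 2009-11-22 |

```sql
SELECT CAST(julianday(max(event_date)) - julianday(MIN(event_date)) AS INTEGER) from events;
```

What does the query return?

589

MIN = 2008-11-12, MAX = 2010-06-24.
18 days remain in November 2008 after the 12th (30 − 12).
Full months from December 2008 through May 2010 contribute their day counts.
Then 24 days into June 2010.
Total: 18 + 31 + 31 + 28 + 31 + 30 + 31 + 30 + 31 + 31 + 30 + 31 + 30 + 31 + 31 + 28 + 31 + 30 + 31 + 24 = 589.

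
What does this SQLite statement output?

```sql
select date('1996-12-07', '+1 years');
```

1997-12-07

Adding +1 year to 1996-12-07 gives 1997-12-07.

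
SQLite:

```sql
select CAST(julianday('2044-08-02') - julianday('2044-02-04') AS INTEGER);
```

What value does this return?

180

25 days remain in February 2044 after the 4th (29 − 4).
March 2044: 31 days.
April 2044: 30 days.
May 2044: 31 days.
June 2044: 30 days.
July 2044: 31 days.
Then 2 days into August 2044.
Total: 25 + 31 + 30 + 31 + 30 + 31 + 2 = 180.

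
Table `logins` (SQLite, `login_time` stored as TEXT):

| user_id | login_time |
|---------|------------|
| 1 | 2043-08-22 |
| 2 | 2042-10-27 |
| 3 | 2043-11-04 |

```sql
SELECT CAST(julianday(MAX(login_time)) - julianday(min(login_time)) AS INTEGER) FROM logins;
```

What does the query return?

373

MIN = 2042-10-27, MAX = 2043-11-04.
4 days remain in October 2042 after the 27th (31 − 27).
Full months from November 2042 through October 2043 contribute their day counts.
Then 4 days into November 2043.
Total: 4 + 30 + 31 + 31 + 28 + 31 + 30 + 31 + 30 + 31 + 31 + 30 + 31 + 4 = 373.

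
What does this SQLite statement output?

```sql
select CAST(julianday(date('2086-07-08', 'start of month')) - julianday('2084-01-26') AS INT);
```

`start of month` rewinds 2086-07-08 to 2086-07-01.
5 days remain in January 2084 after the 26th (31 − 26).
Full months from February 2084 through June 2086 contribute their day counts.
Then 1 day into July 2086.
Total: 5 + 29 + 31 + 30 + 31 + 30 + 31 + 31 + 30 + 31 + 30 + 31 + 31 + 28 + 31 + 30 + 31 + 30 + 31 + 31 + 30 + 31 + 30 + 31 + 31 + 28 + 31 + 30 + 31 + 30 + 1 = 887.

887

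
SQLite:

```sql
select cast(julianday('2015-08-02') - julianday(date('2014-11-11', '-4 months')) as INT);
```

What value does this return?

Adding -4 months to 2014-11-11 gives 2014-07-11.
20 days remain in July 2014 after the 11th (31 − 11).
Full months from August 2014 through July 2015 contribute their day counts.
Then 2 days into August 2015.
Total: 20 + 31 + 30 + 31 + 30 + 31 + 31 + 28 + 31 + 30 + 31 + 30 + 31 + 2 = 387.

387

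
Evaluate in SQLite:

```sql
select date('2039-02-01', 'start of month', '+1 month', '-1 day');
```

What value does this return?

2039-02-28

`start of month` rewinds 2039-02-01 to 2039-02-01.
Adding +1 month to 2039-02-01 gives 2039-03-01.
Going back 1 day from 2039-03-01 reaches 2039-02-28 (last day of February, 28 days).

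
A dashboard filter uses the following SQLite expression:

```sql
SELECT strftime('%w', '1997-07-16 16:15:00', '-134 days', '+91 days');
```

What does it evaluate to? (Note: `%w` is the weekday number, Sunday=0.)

First apply '-134 days', '+91 days': 1997-07-16 16:15:00 → 1997-06-03 16:15:00.
1997-06-03 is a Tuesday; with Sunday=0 that is 2.

2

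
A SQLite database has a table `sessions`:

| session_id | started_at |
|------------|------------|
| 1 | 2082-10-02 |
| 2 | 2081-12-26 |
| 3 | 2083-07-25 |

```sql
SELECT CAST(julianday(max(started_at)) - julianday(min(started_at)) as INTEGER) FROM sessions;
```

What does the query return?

MIN = 2081-12-26, MAX = 2083-07-25.
5 days remain in December 2081 after the 26th (31 − 26).
Full months from January 2082 through June 2083 contribute their day counts.
Then 25 days into July 2083.
Total: 5 + 31 + 28 + 31 + 30 + 31 + 30 + 31 + 31 + 30 + 31 + 30 + 31 + 31 + 28 + 31 + 30 + 31 + 30 + 25 = 576.

576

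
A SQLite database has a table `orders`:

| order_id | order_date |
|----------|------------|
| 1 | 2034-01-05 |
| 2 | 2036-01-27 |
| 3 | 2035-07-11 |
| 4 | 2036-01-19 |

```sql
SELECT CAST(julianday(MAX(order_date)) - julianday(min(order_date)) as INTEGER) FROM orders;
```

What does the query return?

MIN = 2034-01-05, MAX = 2036-01-27.
26 days remain in January 2034 after the 5th (31 − 5).
Full months from February 2034 through December 2035 contribute their day counts.
Then 27 days into January 2036.
Total: 26 + 28 + 31 + 30 + 31 + 30 + 31 + 31 + 30 + 31 + 30 + 31 + 31 + 28 + 31 + 30 + 31 + 30 + 31 + 31 + 30 + 31 + 30 + 31 + 27 = 752.

752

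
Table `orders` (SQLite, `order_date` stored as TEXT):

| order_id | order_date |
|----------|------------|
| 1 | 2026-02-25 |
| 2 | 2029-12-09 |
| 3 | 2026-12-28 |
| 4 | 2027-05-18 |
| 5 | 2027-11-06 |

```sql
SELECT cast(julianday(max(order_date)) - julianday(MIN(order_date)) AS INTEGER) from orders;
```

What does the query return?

1383

MIN = 2026-02-25, MAX = 2029-12-09.
3 days remain in February 2026 after the 25th (28 − 25).
Full months from March 2026 through November 2029 contribute their day counts.
Then 9 days into December 2029.
Total: 3 + 31 + 30 + 31 + 30 + 31 + 31 + 30 + 31 + 30 + 31 + 31 + 28 + 31 + 30 + 31 + 30 + 31 + 31 + 30 + 31 + 30 + 31 + 31 + 29 + 31 + 30 + 31 + 30 + 31 + 31 + 30 + 31 + 30 + 31 + 31 + 28 + 31 + 30 + 31 + 30 + 31 + 31 + 30 + 31 + 30 + 9 = 1383.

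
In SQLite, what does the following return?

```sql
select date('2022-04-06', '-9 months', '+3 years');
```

2024-07-06

Adding -9 months to 2022-04-06 gives 2021-07-06.
Adding +3 years to 2021-07-06 gives 2024-07-06.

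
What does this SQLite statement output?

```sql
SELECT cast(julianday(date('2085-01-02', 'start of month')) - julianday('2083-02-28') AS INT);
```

673

`start of month` rewinds 2085-01-02 to 2085-01-01.
0 days remain in February 2083 after the 28th (28 − 28).
Full months from March 2083 through December 2084 contribute their day counts.
Then 1 day into January 2085.
Total: 0 + 31 + 30 + 31 + 30 + 31 + 31 + 30 + 31 + 30 + 31 + 31 + 29 + 31 + 30 + 31 + 30 + 31 + 31 + 30 + 31 + 30 + 31 + 1 = 673.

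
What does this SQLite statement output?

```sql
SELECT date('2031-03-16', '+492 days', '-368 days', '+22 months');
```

2033-05-18

Applying '+492 days' to 2031-03-16: counting 492 days forward gives 2032-07-20.
Applying '-368 days' to 2032-07-20: counting 368 days back gives 2031-07-18.
Adding +22 months to 2031-07-18 gives 2033-05-18.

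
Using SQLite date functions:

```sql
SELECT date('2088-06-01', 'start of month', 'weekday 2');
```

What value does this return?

2088-06-01

`start of month` rewinds 2088-06-01 to 2088-06-01.
`weekday 2` advances to the next Tuesday; 2088-06-01 is already a Tuesday, so it stays at 2088-06-01.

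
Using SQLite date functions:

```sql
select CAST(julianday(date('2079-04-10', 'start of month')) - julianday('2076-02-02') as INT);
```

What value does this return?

`start of month` rewinds 2079-04-10 to 2079-04-01.
27 days remain in February 2076 after the 2nd (29 − 2).
Full months from March 2076 through March 2079 contribute their day counts.
Then 1 day into April 2079.
Total: 27 + 31 + 30 + 31 + 30 + 31 + 31 + 30 + 31 + 30 + 31 + 31 + 28 + 31 + 30 + 31 + 30 + 31 + 31 + 30 + 31 + 30 + 31 + 31 + 28 + 31 + 30 + 31 + 30 + 31 + 31 + 30 + 31 + 30 + 31 + 31 + 28 + 31 + 1 = 1154.

1154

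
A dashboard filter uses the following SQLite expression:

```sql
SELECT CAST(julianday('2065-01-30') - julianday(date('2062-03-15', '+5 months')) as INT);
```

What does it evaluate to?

899

Adding +5 months to 2062-03-15 gives 2062-08-15.
16 days remain in August 2062 after the 15th (31 − 15).
Full months from September 2062 through December 2064 contribute their day counts.
Then 30 days into January 2065.
Total: 16 + 30 + 31 + 30 + 31 + 31 + 28 + 31 + 30 + 31 + 30 + 31 + 31 + 30 + 31 + 30 + 31 + 31 + 29 + 31 + 30 + 31 + 30 + 31 + 31 + 30 + 31 + 30 + 31 + 30 = 899.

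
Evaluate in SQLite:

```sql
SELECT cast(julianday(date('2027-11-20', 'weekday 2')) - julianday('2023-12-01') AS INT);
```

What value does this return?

`weekday 2` advances to the next Tuesday; 2027-11-20 is a Saturday, so it moves forward to 2027-11-23.
30 days remain in December 2023 after the 1st (31 − 1).
Full months from January 2024 through October 2027 contribute their day counts.
Then 23 days into November 2027.
Total: 30 + 31 + 29 + 31 + 30 + 31 + 30 + 31 + 31 + 30 + 31 + 30 + 31 + 31 + 28 + 31 + 30 + 31 + 30 + 31 + 31 + 30 + 31 + 30 + 31 + 31 + 28 + 31 + 30 + 31 + 30 + 31 + 31 + 30 + 31 + 30 + 31 + 31 + 28 + 31 + 30 + 31 + 30 + 31 + 31 + 30 + 31 + 23 = 1453.

1453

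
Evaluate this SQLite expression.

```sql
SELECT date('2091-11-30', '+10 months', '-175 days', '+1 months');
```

Adding +10 months to 2091-11-30 gives 2092-09-30.
Applying '-175 days' to 2092-09-30: counting 175 days back gives 2092-04-08.
Adding +1 month to 2092-04-08 gives 2092-05-08.

2092-05-08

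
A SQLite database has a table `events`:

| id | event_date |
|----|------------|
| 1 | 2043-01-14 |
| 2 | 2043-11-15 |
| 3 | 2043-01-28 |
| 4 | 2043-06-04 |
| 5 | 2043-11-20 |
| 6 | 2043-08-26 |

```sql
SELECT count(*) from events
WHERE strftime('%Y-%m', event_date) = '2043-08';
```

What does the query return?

Rows with year-month 2043-08: 2043-08-26 → 1.

1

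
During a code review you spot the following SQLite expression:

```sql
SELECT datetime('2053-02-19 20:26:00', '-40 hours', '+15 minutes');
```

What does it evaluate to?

2053-02-18 04:41:00

-40 hours from 2053-02-19 20:26:00 is 2053-02-18 04:26:00 (crosses midnight).
+15 minutes from 2053-02-18 04:26:00 is 2053-02-18 04:41:00.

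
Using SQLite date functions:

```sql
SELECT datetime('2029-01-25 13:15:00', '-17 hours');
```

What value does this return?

2029-01-24 20:15:00

-17 hours from 2029-01-25 13:15:00 is 2029-01-24 20:15:00 (crosses midnight).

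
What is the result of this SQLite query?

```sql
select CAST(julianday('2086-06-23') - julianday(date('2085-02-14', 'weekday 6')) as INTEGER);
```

`weekday 6` advances to the next Saturday; 2085-02-14 is a Wednesday, so it moves forward to 2085-02-17.
11 days remain in February 2085 after the 17th (28 − 17).
Full months from March 2085 through May 2086 contribute their day counts.
Then 23 days into June 2086.
Total: 11 + 31 + 30 + 31 + 30 + 31 + 31 + 30 + 31 + 30 + 31 + 31 + 28 + 31 + 30 + 31 + 23 = 491.

491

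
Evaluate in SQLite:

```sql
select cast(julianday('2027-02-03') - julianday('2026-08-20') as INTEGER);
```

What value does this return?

167

11 days remain in August 2026 after the 20th (31 − 20).
September 2026: 30 days.
October 2026: 31 days.
November 2026: 30 days.
December 2026: 31 days.
January 2027: 31 days.
Then 3 days into February 2027.
Total: 11 + 30 + 31 + 30 + 31 + 31 + 3 = 167.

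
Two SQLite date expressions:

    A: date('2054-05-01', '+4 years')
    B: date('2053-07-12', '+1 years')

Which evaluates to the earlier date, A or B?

A = 2058-05-01.
B = 2054-07-12.
B is earlier.

B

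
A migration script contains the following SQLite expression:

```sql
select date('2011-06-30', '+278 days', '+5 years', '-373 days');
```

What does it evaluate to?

Applying '+278 days' to 2011-06-30: counting 278 days forward gives 2012-04-03.
Adding +5 years to 2012-04-03 gives 2017-04-03.
Applying '-373 days' to 2017-04-03: counting 373 days back gives 2016-03-26.

2016-03-26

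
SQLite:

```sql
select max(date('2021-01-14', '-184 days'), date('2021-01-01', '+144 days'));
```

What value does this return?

date('2021-01-14', '-184 days') → 2020-07-14.
date('2021-01-01', '+144 days') → 2021-05-25.
Later of the two is 2021-05-25.

2021-05-25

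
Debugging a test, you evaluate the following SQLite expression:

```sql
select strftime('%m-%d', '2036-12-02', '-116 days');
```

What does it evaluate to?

08-08

First apply '-116 days': 2036-12-02 → 2036-08-08.
`%m-%d` extracts the month-day: 08-08.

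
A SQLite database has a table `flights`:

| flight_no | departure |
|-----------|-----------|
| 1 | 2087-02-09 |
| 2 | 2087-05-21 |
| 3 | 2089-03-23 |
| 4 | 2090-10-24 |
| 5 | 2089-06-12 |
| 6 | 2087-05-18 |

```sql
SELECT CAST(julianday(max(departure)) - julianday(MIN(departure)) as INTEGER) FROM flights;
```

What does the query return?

1353

MIN = 2087-02-09, MAX = 2090-10-24.
19 days remain in February 2087 after the 9th (28 − 9).
Full months from March 2087 through September 2090 contribute their day counts.
Then 24 days into October 2090.
Total: 19 + 31 + 30 + 31 + 30 + 31 + 31 + 30 + 31 + 30 + 31 + 31 + 29 + 31 + 30 + 31 + 30 + 31 + 31 + 30 + 31 + 30 + 31 + 31 + 28 + 31 + 30 + 31 + 30 + 31 + 31 + 30 + 31 + 30 + 31 + 31 + 28 + 31 + 30 + 31 + 30 + 31 + 31 + 30 + 24 = 1353.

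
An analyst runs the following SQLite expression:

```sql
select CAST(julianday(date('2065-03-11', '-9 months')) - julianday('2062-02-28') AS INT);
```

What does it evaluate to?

834

Adding -9 months to 2065-03-11 gives 2064-06-11.
0 days remain in February 2062 after the 28th (28 − 28).
Full months from March 2062 through May 2064 contribute their day counts.
Then 11 days into June 2064.
Total: 0 + 31 + 30 + 31 + 30 + 31 + 31 + 30 + 31 + 30 + 31 + 31 + 28 + 31 + 30 + 31 + 30 + 31 + 31 + 30 + 31 + 30 + 31 + 31 + 29 + 31 + 30 + 31 + 11 = 834.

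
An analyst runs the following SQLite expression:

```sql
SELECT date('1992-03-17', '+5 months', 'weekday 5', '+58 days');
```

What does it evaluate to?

Adding +5 months to 1992-03-17 gives 1992-08-17.
`weekday 5` advances to the next Friday; 1992-08-17 is a Monday, so it moves forward to 1992-08-21.
Applying '+58 days' to 1992-08-21: counting 58 days forward gives 1992-10-18.

1992-10-18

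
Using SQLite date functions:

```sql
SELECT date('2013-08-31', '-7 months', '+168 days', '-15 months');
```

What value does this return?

2012-04-18

Adding -7 months to 2013-08-31 gives 2013-01-31.
Applying '+168 days' to 2013-01-31: counting 168 days forward gives 2013-07-18.
Adding -15 months to 2013-07-18 gives 2012-04-18.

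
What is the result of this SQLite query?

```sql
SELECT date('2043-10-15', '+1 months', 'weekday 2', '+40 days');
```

2043-12-27

Adding +1 month to 2043-10-15 gives 2043-11-15.
`weekday 2` advances to the next Tuesday; 2043-11-15 is a Sunday, so it moves forward to 2043-11-17.
November 2043 has 30 days; 13 remain after the 17th, so 14 days reach 2043-12-01.
Advancing 26 more days within December lands on 2043-12-27.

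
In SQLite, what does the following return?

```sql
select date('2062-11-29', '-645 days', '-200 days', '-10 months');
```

Applying '-645 days' to 2062-11-29: counting 645 days back gives 2061-02-22.
Applying '-200 days' to 2061-02-22: counting 200 days back gives 2060-08-06.
Adding -10 months to 2060-08-06 gives 2059-10-06.

2059-10-06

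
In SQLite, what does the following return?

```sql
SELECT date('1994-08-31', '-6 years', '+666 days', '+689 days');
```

1992-05-17

Adding -6 years to 1994-08-31 gives 1988-08-31.
Applying '+666 days' to 1988-08-31: counting 666 days forward gives 1990-06-28.
Applying '+689 days' to 1990-06-28: counting 689 days forward gives 1992-05-17.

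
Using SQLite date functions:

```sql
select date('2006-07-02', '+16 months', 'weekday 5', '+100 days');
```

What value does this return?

2008-02-10

Adding +16 months to 2006-07-02 gives 2007-11-02.
`weekday 5` advances to the next Friday; 2007-11-02 is already a Friday, so it stays at 2007-11-02.
Applying '+100 days' to 2007-11-02: counting 100 days forward gives 2008-02-10.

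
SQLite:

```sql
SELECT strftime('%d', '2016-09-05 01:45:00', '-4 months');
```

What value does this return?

05

First apply '-4 months': 2016-09-05 01:45:00 → 2016-05-05 01:45:00.
`%d` extracts the 2-digit day of month: 05.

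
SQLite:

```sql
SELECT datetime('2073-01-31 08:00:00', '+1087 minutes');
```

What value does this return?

1087 minutes = 18h 7m; +1087 minutes from 2073-01-31 08:00:00 is 2073-02-01 02:07:00 (crosses midnight).

2073-02-01 02:07:00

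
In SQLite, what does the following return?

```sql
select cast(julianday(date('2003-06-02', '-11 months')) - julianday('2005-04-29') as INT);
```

-1032

Adding -11 months to 2003-06-02 gives 2002-07-02.
29 days remain in July 2002 after the 2nd (31 − 2).
Full months from August 2002 through March 2005 contribute their day counts.
Then 29 days into April 2005.
Total: 29 + 31 + 30 + 31 + 30 + 31 + 31 + 28 + 31 + 30 + 31 + 30 + 31 + 31 + 30 + 31 + 30 + 31 + 31 + 29 + 31 + 30 + 31 + 30 + 31 + 31 + 30 + 31 + 30 + 31 + 31 + 28 + 31 + 29 = 1032.
The subtraction is earlier − later, so the result is −1032 → -1032.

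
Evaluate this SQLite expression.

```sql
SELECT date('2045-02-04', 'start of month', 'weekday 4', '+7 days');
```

2045-02-09

`start of month` rewinds 2045-02-04 to 2045-02-01.
`weekday 4` advances to the next Thursday; 2045-02-01 is a Wednesday, so it moves forward to 2045-02-02.
Advancing 7 more days within February lands on 2045-02-09.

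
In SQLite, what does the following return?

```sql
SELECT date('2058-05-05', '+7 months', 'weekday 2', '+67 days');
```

2059-02-15

Adding +7 months to 2058-05-05 gives 2058-12-05.
`weekday 2` advances to the next Tuesday; 2058-12-05 is a Thursday, so it moves forward to 2058-12-10.
Applying '+67 days' to 2058-12-10: counting 67 days forward gives 2059-02-15.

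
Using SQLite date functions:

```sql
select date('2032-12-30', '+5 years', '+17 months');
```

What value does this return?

Adding +5 years to 2032-12-30 gives 2037-12-30.
Adding +17 months to 2037-12-30 gives 2039-05-30.

2039-05-30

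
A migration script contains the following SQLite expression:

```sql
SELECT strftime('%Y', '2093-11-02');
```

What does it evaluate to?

2093

`%Y` extracts the 4-digit year: 2093.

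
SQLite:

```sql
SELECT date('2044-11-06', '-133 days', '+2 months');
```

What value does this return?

2044-08-26

Applying '-133 days' to 2044-11-06: counting 133 days back gives 2044-06-26.
Adding +2 months to 2044-06-26 gives 2044-08-26.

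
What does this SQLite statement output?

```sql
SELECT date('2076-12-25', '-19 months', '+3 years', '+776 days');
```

Adding -19 months to 2076-12-25 gives 2075-05-25.
Adding +3 years to 2075-05-25 gives 2078-05-25.
Applying '+776 days' to 2078-05-25: counting 776 days forward gives 2080-07-09.

2080-07-09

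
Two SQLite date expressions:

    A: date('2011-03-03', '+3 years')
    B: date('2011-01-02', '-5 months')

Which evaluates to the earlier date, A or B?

B

A = 2014-03-03.
B = 2010-08-02.
B is earlier.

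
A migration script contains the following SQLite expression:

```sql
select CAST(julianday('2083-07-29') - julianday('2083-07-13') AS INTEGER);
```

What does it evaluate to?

Both dates are in July 2083: 29 − 13 = 16.

16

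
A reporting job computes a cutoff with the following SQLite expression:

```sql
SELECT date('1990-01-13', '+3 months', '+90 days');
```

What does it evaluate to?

1990-07-12

Adding +3 months to 1990-01-13 gives 1990-04-13.
Applying '+90 days' to 1990-04-13: counting 90 days forward gives 1990-07-12.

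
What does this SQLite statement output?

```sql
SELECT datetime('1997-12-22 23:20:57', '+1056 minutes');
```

1056 minutes = 17h 36m; +1056 minutes from 1997-12-22 23:20:57 is 1997-12-23 16:56:57 (crosses midnight).

1997-12-23 16:56:57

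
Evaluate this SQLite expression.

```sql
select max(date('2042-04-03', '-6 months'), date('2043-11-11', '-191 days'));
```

date('2042-04-03', '-6 months') → 2041-10-03.
date('2043-11-11', '-191 days') → 2043-05-04.
Later of the two is 2043-05-04.

2043-05-04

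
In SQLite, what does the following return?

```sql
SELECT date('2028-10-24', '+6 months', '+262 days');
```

Adding +6 months to 2028-10-24 gives 2029-04-24.
Applying '+262 days' to 2029-04-24: counting 262 days forward gives 2030-01-11.

2030-01-11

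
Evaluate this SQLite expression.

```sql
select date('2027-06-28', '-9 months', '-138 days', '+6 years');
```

2032-05-13

Adding -9 months to 2027-06-28 gives 2026-09-28.
Applying '-138 days' to 2026-09-28: counting 138 days back gives 2026-05-13.
Adding +6 years to 2026-05-13 gives 2032-05-13.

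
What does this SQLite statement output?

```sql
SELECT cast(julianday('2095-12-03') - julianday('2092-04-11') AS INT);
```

19 days remain in April 2092 after the 11th (30 − 11).
Full months from May 2092 through November 2095 contribute their day counts.
Then 3 days into December 2095.
Total: 19 + 31 + 30 + 31 + 31 + 30 + 31 + 30 + 31 + 31 + 28 + 31 + 30 + 31 + 30 + 31 + 31 + 30 + 31 + 30 + 31 + 31 + 28 + 31 + 30 + 31 + 30 + 31 + 31 + 30 + 31 + 30 + 31 + 31 + 28 + 31 + 30 + 31 + 30 + 31 + 31 + 30 + 31 + 30 + 3 = 1331.

1331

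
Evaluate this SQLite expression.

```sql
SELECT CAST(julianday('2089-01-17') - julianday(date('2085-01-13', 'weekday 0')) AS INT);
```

1464

`weekday 0` advances to the next Sunday; 2085-01-13 is a Saturday, so it moves forward to 2085-01-14.
17 days remain in January 2085 after the 14th (31 − 14).
Full months from February 2085 through December 2088 contribute their day counts.
Then 17 days into January 2089.
Total: 17 + 28 + 31 + 30 + 31 + 30 + 31 + 31 + 30 + 31 + 30 + 31 + 31 + 28 + 31 + 30 + 31 + 30 + 31 + 31 + 30 + 31 + 30 + 31 + 31 + 28 + 31 + 30 + 31 + 30 + 31 + 31 + 30 + 31 + 30 + 31 + 31 + 29 + 31 + 30 + 31 + 30 + 31 + 31 + 30 + 31 + 30 + 31 + 17 = 1464.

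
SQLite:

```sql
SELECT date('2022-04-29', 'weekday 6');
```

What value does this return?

`weekday 6` advances to the next Saturday; 2022-04-29 is a Friday, so it moves forward to 2022-04-30.

2022-04-30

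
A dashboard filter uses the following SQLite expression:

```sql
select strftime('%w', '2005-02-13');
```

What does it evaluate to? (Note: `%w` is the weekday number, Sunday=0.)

0

2005-02-13 is a Sunday; with Sunday=0 that is 0.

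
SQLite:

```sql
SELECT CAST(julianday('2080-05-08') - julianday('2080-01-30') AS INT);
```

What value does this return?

1 day remains in January 2080 after the 30th (31 − 30).
February 2080: 29 days (leap year).
March 2080: 31 days.
April 2080: 30 days.
Then 8 days into May 2080.
Total: 1 + 29 + 31 + 30 + 8 = 99.

99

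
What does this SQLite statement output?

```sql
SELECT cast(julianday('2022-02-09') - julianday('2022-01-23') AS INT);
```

17

8 days remain in January 2022 after the 23rd (31 − 23).
Then 9 days into February 2022.
Total: 8 + 9 = 17.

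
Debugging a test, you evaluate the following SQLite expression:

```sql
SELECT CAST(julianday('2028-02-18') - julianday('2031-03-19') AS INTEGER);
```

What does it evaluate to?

-1125

11 days remain in February 2028 after the 18th (29 − 18).
Full months from March 2028 through February 2031 contribute their day counts.
Then 19 days into March 2031.
Total: 11 + 31 + 30 + 31 + 30 + 31 + 31 + 30 + 31 + 30 + 31 + 31 + 28 + 31 + 30 + 31 + 30 + 31 + 31 + 30 + 31 + 30 + 31 + 31 + 28 + 31 + 30 + 31 + 30 + 31 + 31 + 30 + 31 + 30 + 31 + 31 + 28 + 19 = 1125.
The subtraction is earlier − later, so the result is −1125 → -1125.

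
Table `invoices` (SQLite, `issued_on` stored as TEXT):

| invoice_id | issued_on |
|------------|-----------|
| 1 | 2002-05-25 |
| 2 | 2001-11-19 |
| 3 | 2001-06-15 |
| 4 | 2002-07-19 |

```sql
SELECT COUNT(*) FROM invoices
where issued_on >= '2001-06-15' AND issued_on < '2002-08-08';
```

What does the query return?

Rows in [2001-06-15, 2002-08-08): 2002-05-25, 2001-11-19, 2001-06-15, 2002-07-19 → 4 rows.

4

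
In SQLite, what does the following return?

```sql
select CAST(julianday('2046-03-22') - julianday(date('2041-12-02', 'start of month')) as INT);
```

`start of month` rewinds 2041-12-02 to 2041-12-01.
30 days remain in December 2041 after the 1st (31 − 1).
Full months from January 2042 through February 2046 contribute their day counts.
Then 22 days into March 2046.
Total: 30 + 31 + 28 + 31 + 30 + 31 + 30 + 31 + 31 + 30 + 31 + 30 + 31 + 31 + 28 + 31 + 30 + 31 + 30 + 31 + 31 + 30 + 31 + 30 + 31 + 31 + 29 + 31 + 30 + 31 + 30 + 31 + 31 + 30 + 31 + 30 + 31 + 31 + 28 + 31 + 30 + 31 + 30 + 31 + 31 + 30 + 31 + 30 + 31 + 31 + 28 + 22 = 1572.

1572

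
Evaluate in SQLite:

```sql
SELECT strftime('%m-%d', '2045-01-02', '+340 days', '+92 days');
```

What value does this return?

First apply '+340 days', '+92 days': 2045-01-02 → 2046-03-10.
`%m-%d` extracts the month-day: 03-10.

03-10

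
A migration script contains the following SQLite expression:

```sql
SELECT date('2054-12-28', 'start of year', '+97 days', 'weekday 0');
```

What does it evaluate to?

2054-04-12

`start of year` rewinds 2054-12-28 to 2054-01-01.
Applying '+97 days' to 2054-01-01: counting 97 days forward gives 2054-04-08.
`weekday 0` advances to the next Sunday; 2054-04-08 is a Wednesday, so it moves forward to 2054-04-12.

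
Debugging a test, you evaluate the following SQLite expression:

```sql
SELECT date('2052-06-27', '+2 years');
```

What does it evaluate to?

2054-06-27

Adding +2 years to 2052-06-27 gives 2054-06-27.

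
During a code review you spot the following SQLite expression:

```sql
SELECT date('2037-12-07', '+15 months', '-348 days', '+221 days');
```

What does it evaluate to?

Adding +15 months to 2037-12-07 gives 2039-03-07.
Applying '-348 days' to 2039-03-07: counting 348 days back gives 2038-03-24.
Applying '+221 days' to 2038-03-24: counting 221 days forward gives 2038-10-31.

2038-10-31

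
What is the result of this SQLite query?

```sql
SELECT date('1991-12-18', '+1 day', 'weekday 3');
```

1991-12-25

Advancing 1 more day within December lands on 1991-12-19.
`weekday 3` advances to the next Wednesday; 1991-12-19 is a Thursday, so it moves forward to 1991-12-25.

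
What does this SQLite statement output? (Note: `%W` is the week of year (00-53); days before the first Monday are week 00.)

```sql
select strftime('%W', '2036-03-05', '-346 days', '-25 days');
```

First apply '-346 days', '-25 days': 2036-03-05 → 2035-02-28.
2035-02-28 is a Wednesday. SQLite's %W counts Mondays since the year started; the result is 09.

09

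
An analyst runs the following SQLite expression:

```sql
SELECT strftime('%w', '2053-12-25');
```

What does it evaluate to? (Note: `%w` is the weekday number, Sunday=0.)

2053-12-25 is a Thursday; with Sunday=0 that is 4.

4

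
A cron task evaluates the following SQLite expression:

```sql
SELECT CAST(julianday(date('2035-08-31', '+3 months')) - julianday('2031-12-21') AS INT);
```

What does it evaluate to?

1441

Adding +3 months to 2035-08-31 targets 2035-11-31. November 2035 has only 30 days, so SQLite normalizes the 1-day overflow forward to 2035-12-01.
10 days remain in December 2031 after the 21st (31 − 21).
Full months from January 2032 through November 2035 contribute their day counts.
Then 1 day into December 2035.
Total: 10 + 31 + 29 + 31 + 30 + 31 + 30 + 31 + 31 + 30 + 31 + 30 + 31 + 31 + 28 + 31 + 30 + 31 + 30 + 31 + 31 + 30 + 31 + 30 + 31 + 31 + 28 + 31 + 30 + 31 + 30 + 31 + 31 + 30 + 31 + 30 + 31 + 31 + 28 + 31 + 30 + 31 + 30 + 31 + 31 + 30 + 31 + 30 + 1 = 1441.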